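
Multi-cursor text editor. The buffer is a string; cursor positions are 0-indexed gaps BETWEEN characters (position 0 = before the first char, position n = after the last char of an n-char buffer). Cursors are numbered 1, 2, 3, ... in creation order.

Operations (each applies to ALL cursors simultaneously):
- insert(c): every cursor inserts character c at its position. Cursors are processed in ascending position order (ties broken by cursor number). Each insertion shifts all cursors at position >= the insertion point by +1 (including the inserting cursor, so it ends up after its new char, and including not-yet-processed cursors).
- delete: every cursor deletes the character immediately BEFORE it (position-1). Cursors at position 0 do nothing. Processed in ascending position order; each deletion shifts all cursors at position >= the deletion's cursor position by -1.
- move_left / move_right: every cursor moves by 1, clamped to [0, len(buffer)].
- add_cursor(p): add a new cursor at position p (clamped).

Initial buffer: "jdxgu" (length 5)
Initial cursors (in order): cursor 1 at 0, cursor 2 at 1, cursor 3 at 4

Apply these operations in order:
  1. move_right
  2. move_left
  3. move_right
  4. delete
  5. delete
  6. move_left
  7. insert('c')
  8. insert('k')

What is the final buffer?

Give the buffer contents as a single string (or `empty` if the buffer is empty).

After op 1 (move_right): buffer="jdxgu" (len 5), cursors c1@1 c2@2 c3@5, authorship .....
After op 2 (move_left): buffer="jdxgu" (len 5), cursors c1@0 c2@1 c3@4, authorship .....
After op 3 (move_right): buffer="jdxgu" (len 5), cursors c1@1 c2@2 c3@5, authorship .....
After op 4 (delete): buffer="xg" (len 2), cursors c1@0 c2@0 c3@2, authorship ..
After op 5 (delete): buffer="x" (len 1), cursors c1@0 c2@0 c3@1, authorship .
After op 6 (move_left): buffer="x" (len 1), cursors c1@0 c2@0 c3@0, authorship .
After op 7 (insert('c')): buffer="cccx" (len 4), cursors c1@3 c2@3 c3@3, authorship 123.
After op 8 (insert('k')): buffer="ccckkkx" (len 7), cursors c1@6 c2@6 c3@6, authorship 123123.

Answer: ccckkkx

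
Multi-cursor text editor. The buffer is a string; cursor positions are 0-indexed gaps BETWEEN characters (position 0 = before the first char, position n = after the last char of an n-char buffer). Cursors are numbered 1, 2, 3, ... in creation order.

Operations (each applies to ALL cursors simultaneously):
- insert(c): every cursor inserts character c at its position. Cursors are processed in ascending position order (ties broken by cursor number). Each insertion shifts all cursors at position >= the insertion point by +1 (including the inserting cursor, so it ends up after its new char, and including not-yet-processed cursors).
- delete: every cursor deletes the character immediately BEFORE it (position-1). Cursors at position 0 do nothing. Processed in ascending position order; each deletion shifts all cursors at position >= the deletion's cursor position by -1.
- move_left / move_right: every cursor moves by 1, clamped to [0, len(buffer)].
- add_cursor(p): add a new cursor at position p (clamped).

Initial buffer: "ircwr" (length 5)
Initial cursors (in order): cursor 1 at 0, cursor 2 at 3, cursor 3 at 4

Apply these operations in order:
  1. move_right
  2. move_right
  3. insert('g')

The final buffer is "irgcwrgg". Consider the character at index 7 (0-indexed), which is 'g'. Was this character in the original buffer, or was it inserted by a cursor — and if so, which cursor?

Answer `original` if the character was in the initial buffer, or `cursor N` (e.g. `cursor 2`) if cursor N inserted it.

After op 1 (move_right): buffer="ircwr" (len 5), cursors c1@1 c2@4 c3@5, authorship .....
After op 2 (move_right): buffer="ircwr" (len 5), cursors c1@2 c2@5 c3@5, authorship .....
After op 3 (insert('g')): buffer="irgcwrgg" (len 8), cursors c1@3 c2@8 c3@8, authorship ..1...23
Authorship (.=original, N=cursor N): . . 1 . . . 2 3
Index 7: author = 3

Answer: cursor 3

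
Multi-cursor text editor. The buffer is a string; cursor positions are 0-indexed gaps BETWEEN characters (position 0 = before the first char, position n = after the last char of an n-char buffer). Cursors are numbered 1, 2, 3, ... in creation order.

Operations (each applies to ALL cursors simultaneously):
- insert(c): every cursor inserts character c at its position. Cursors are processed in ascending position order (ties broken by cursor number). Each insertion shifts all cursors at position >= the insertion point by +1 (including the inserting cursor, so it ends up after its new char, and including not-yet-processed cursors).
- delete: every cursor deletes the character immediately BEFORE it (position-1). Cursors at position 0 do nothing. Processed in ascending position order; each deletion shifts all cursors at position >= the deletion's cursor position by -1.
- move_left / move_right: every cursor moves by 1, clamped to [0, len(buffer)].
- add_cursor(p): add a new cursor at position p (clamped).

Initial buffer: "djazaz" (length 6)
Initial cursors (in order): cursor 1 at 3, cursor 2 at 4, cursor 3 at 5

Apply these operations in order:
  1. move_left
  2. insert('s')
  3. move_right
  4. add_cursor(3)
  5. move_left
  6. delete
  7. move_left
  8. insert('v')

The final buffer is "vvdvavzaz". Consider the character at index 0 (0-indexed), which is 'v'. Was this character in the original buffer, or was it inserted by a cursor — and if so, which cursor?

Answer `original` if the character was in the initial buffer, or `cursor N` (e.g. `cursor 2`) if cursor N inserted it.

After op 1 (move_left): buffer="djazaz" (len 6), cursors c1@2 c2@3 c3@4, authorship ......
After op 2 (insert('s')): buffer="djsaszsaz" (len 9), cursors c1@3 c2@5 c3@7, authorship ..1.2.3..
After op 3 (move_right): buffer="djsaszsaz" (len 9), cursors c1@4 c2@6 c3@8, authorship ..1.2.3..
After op 4 (add_cursor(3)): buffer="djsaszsaz" (len 9), cursors c4@3 c1@4 c2@6 c3@8, authorship ..1.2.3..
After op 5 (move_left): buffer="djsaszsaz" (len 9), cursors c4@2 c1@3 c2@5 c3@7, authorship ..1.2.3..
After op 6 (delete): buffer="dazaz" (len 5), cursors c1@1 c4@1 c2@2 c3@3, authorship .....
After op 7 (move_left): buffer="dazaz" (len 5), cursors c1@0 c4@0 c2@1 c3@2, authorship .....
After op 8 (insert('v')): buffer="vvdvavzaz" (len 9), cursors c1@2 c4@2 c2@4 c3@6, authorship 14.2.3...
Authorship (.=original, N=cursor N): 1 4 . 2 . 3 . . .
Index 0: author = 1

Answer: cursor 1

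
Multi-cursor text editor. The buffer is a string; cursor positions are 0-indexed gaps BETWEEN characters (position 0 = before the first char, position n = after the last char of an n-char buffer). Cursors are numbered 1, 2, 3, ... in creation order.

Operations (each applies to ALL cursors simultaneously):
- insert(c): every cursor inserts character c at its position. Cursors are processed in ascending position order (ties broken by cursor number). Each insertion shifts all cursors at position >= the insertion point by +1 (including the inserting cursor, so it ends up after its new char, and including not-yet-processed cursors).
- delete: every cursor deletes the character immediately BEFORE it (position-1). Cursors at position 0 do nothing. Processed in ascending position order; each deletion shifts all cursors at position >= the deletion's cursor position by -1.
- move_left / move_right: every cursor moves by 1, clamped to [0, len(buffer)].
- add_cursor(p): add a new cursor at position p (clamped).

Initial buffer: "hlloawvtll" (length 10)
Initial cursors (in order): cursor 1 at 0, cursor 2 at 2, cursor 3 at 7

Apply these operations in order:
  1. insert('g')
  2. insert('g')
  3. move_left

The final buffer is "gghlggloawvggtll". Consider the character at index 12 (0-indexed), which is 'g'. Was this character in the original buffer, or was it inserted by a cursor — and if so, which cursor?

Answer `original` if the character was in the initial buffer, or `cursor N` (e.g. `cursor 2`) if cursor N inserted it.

After op 1 (insert('g')): buffer="ghlgloawvgtll" (len 13), cursors c1@1 c2@4 c3@10, authorship 1..2.....3...
After op 2 (insert('g')): buffer="gghlggloawvggtll" (len 16), cursors c1@2 c2@6 c3@13, authorship 11..22.....33...
After op 3 (move_left): buffer="gghlggloawvggtll" (len 16), cursors c1@1 c2@5 c3@12, authorship 11..22.....33...
Authorship (.=original, N=cursor N): 1 1 . . 2 2 . . . . . 3 3 . . .
Index 12: author = 3

Answer: cursor 3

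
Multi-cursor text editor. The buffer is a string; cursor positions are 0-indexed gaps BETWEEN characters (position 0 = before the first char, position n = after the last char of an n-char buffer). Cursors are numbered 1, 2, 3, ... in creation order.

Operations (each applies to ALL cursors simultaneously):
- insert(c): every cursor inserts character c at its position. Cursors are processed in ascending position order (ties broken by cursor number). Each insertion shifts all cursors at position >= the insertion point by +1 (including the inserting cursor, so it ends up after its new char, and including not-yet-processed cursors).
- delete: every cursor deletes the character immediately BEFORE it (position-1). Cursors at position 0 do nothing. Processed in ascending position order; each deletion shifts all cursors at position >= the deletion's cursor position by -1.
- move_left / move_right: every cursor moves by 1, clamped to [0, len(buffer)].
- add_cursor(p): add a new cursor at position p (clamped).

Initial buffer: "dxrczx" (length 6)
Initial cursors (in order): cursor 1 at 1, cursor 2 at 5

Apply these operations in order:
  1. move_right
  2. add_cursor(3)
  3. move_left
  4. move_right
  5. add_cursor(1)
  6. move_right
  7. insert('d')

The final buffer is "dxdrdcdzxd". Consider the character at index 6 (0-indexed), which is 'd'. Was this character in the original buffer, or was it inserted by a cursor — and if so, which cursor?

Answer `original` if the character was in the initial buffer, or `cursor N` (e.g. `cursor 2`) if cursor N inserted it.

After op 1 (move_right): buffer="dxrczx" (len 6), cursors c1@2 c2@6, authorship ......
After op 2 (add_cursor(3)): buffer="dxrczx" (len 6), cursors c1@2 c3@3 c2@6, authorship ......
After op 3 (move_left): buffer="dxrczx" (len 6), cursors c1@1 c3@2 c2@5, authorship ......
After op 4 (move_right): buffer="dxrczx" (len 6), cursors c1@2 c3@3 c2@6, authorship ......
After op 5 (add_cursor(1)): buffer="dxrczx" (len 6), cursors c4@1 c1@2 c3@3 c2@6, authorship ......
After op 6 (move_right): buffer="dxrczx" (len 6), cursors c4@2 c1@3 c3@4 c2@6, authorship ......
After op 7 (insert('d')): buffer="dxdrdcdzxd" (len 10), cursors c4@3 c1@5 c3@7 c2@10, authorship ..4.1.3..2
Authorship (.=original, N=cursor N): . . 4 . 1 . 3 . . 2
Index 6: author = 3

Answer: cursor 3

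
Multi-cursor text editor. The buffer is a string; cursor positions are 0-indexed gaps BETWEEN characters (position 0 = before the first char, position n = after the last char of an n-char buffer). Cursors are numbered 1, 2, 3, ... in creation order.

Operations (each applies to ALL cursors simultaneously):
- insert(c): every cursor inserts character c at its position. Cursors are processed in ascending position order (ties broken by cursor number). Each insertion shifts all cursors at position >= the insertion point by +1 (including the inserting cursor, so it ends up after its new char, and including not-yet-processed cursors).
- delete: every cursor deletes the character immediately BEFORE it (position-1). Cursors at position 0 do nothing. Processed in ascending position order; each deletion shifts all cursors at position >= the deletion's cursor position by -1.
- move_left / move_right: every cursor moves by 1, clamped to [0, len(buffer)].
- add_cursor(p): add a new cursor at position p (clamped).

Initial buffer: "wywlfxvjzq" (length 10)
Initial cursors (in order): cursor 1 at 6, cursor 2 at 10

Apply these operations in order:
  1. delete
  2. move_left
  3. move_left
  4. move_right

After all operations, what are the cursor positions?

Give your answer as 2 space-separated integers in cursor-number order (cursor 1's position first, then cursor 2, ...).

Answer: 4 7

Derivation:
After op 1 (delete): buffer="wywlfvjz" (len 8), cursors c1@5 c2@8, authorship ........
After op 2 (move_left): buffer="wywlfvjz" (len 8), cursors c1@4 c2@7, authorship ........
After op 3 (move_left): buffer="wywlfvjz" (len 8), cursors c1@3 c2@6, authorship ........
After op 4 (move_right): buffer="wywlfvjz" (len 8), cursors c1@4 c2@7, authorship ........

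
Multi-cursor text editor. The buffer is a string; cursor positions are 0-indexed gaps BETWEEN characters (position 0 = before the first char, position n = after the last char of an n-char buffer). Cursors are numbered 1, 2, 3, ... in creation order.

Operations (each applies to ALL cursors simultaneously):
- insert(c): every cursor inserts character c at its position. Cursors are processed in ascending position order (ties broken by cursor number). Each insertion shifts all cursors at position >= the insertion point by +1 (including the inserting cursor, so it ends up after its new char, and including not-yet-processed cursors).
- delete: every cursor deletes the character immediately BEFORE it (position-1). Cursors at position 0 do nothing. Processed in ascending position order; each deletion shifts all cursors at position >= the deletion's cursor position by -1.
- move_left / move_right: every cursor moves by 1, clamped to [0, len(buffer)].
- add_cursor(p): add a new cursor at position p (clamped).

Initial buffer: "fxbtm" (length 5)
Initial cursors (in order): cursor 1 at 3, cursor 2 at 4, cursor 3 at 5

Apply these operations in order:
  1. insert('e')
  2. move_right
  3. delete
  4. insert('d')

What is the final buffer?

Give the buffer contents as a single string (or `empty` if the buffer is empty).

After op 1 (insert('e')): buffer="fxbeteme" (len 8), cursors c1@4 c2@6 c3@8, authorship ...1.2.3
After op 2 (move_right): buffer="fxbeteme" (len 8), cursors c1@5 c2@7 c3@8, authorship ...1.2.3
After op 3 (delete): buffer="fxbee" (len 5), cursors c1@4 c2@5 c3@5, authorship ...12
After op 4 (insert('d')): buffer="fxbededd" (len 8), cursors c1@5 c2@8 c3@8, authorship ...11223

Answer: fxbededd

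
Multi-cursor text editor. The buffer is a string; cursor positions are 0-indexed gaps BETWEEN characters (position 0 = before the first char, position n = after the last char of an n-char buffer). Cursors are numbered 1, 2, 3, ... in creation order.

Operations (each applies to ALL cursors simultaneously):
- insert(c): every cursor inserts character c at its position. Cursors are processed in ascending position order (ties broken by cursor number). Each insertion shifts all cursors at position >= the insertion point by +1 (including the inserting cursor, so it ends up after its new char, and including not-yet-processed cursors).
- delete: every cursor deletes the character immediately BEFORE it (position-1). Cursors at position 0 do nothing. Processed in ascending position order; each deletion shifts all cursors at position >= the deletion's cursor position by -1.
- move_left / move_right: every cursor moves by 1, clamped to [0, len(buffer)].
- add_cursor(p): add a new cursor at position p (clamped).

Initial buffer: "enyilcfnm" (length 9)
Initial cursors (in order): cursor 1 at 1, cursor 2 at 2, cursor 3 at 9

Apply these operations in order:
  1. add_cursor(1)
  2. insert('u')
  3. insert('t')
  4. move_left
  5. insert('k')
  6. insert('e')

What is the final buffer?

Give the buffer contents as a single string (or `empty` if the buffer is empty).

Answer: euutkkeetnuketyilcfnmuket

Derivation:
After op 1 (add_cursor(1)): buffer="enyilcfnm" (len 9), cursors c1@1 c4@1 c2@2 c3@9, authorship .........
After op 2 (insert('u')): buffer="euunuyilcfnmu" (len 13), cursors c1@3 c4@3 c2@5 c3@13, authorship .14.2.......3
After op 3 (insert('t')): buffer="euuttnutyilcfnmut" (len 17), cursors c1@5 c4@5 c2@8 c3@17, authorship .1414.22.......33
After op 4 (move_left): buffer="euuttnutyilcfnmut" (len 17), cursors c1@4 c4@4 c2@7 c3@16, authorship .1414.22.......33
After op 5 (insert('k')): buffer="euutkktnuktyilcfnmukt" (len 21), cursors c1@6 c4@6 c2@10 c3@20, authorship .141144.222.......333
After op 6 (insert('e')): buffer="euutkkeetnuketyilcfnmuket" (len 25), cursors c1@8 c4@8 c2@13 c3@24, authorship .14114144.2222.......3333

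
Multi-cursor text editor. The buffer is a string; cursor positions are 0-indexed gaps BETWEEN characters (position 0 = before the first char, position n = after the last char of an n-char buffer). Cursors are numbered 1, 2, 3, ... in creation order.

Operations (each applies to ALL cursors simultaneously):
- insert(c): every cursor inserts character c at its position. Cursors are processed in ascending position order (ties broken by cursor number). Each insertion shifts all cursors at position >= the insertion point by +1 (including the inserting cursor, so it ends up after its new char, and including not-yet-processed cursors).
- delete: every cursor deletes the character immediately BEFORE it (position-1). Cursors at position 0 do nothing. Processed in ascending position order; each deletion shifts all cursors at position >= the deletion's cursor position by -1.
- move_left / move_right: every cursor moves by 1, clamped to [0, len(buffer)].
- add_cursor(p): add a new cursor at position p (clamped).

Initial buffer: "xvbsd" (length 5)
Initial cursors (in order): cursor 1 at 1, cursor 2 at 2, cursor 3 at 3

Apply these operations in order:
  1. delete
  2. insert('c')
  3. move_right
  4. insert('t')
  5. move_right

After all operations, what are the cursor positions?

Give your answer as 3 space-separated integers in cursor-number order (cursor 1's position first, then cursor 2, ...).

Answer: 8 8 8

Derivation:
After op 1 (delete): buffer="sd" (len 2), cursors c1@0 c2@0 c3@0, authorship ..
After op 2 (insert('c')): buffer="cccsd" (len 5), cursors c1@3 c2@3 c3@3, authorship 123..
After op 3 (move_right): buffer="cccsd" (len 5), cursors c1@4 c2@4 c3@4, authorship 123..
After op 4 (insert('t')): buffer="cccstttd" (len 8), cursors c1@7 c2@7 c3@7, authorship 123.123.
After op 5 (move_right): buffer="cccstttd" (len 8), cursors c1@8 c2@8 c3@8, authorship 123.123.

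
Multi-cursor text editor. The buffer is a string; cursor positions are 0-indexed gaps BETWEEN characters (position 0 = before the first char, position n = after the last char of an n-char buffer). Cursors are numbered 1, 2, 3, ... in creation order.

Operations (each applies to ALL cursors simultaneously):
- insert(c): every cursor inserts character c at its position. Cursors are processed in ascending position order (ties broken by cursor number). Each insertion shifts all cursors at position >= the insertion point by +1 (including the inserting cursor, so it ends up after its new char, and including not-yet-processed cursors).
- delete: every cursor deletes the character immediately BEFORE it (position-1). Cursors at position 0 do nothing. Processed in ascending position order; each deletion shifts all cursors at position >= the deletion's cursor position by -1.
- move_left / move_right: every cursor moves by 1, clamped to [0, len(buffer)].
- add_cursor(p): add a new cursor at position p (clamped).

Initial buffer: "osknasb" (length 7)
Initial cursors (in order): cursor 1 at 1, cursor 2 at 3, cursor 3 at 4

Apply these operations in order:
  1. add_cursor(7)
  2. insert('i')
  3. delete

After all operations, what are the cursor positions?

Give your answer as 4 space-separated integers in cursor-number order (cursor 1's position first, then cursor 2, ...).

Answer: 1 3 4 7

Derivation:
After op 1 (add_cursor(7)): buffer="osknasb" (len 7), cursors c1@1 c2@3 c3@4 c4@7, authorship .......
After op 2 (insert('i')): buffer="oiskiniasbi" (len 11), cursors c1@2 c2@5 c3@7 c4@11, authorship .1..2.3...4
After op 3 (delete): buffer="osknasb" (len 7), cursors c1@1 c2@3 c3@4 c4@7, authorship .......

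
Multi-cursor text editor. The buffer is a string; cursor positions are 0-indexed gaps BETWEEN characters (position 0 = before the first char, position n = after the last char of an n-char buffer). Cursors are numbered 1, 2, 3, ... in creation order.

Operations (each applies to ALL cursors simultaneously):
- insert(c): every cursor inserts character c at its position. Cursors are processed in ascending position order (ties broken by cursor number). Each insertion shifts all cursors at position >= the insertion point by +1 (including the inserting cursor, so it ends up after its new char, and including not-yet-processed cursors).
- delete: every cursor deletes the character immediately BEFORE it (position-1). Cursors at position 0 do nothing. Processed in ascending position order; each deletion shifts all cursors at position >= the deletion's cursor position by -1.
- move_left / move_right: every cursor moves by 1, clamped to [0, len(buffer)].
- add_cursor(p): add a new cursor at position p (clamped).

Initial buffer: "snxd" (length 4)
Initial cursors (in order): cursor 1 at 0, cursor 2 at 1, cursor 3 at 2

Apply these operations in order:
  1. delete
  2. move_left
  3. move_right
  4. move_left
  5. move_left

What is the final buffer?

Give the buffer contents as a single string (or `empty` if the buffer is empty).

Answer: xd

Derivation:
After op 1 (delete): buffer="xd" (len 2), cursors c1@0 c2@0 c3@0, authorship ..
After op 2 (move_left): buffer="xd" (len 2), cursors c1@0 c2@0 c3@0, authorship ..
After op 3 (move_right): buffer="xd" (len 2), cursors c1@1 c2@1 c3@1, authorship ..
After op 4 (move_left): buffer="xd" (len 2), cursors c1@0 c2@0 c3@0, authorship ..
After op 5 (move_left): buffer="xd" (len 2), cursors c1@0 c2@0 c3@0, authorship ..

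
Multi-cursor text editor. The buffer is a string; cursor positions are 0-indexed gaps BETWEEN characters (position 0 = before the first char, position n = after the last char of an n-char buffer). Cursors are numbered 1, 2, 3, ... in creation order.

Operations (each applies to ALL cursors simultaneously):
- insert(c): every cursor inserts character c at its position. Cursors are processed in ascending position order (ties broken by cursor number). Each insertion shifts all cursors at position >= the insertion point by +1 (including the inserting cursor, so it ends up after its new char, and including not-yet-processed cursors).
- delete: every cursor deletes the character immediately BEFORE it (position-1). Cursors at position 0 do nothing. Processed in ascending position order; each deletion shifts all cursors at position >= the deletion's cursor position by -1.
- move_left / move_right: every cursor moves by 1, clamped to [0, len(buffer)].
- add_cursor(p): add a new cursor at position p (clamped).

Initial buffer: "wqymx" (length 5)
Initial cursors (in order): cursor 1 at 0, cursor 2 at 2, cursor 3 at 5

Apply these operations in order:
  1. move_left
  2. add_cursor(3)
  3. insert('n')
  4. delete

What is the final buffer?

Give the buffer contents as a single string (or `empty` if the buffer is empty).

After op 1 (move_left): buffer="wqymx" (len 5), cursors c1@0 c2@1 c3@4, authorship .....
After op 2 (add_cursor(3)): buffer="wqymx" (len 5), cursors c1@0 c2@1 c4@3 c3@4, authorship .....
After op 3 (insert('n')): buffer="nwnqynmnx" (len 9), cursors c1@1 c2@3 c4@6 c3@8, authorship 1.2..4.3.
After op 4 (delete): buffer="wqymx" (len 5), cursors c1@0 c2@1 c4@3 c3@4, authorship .....

Answer: wqymx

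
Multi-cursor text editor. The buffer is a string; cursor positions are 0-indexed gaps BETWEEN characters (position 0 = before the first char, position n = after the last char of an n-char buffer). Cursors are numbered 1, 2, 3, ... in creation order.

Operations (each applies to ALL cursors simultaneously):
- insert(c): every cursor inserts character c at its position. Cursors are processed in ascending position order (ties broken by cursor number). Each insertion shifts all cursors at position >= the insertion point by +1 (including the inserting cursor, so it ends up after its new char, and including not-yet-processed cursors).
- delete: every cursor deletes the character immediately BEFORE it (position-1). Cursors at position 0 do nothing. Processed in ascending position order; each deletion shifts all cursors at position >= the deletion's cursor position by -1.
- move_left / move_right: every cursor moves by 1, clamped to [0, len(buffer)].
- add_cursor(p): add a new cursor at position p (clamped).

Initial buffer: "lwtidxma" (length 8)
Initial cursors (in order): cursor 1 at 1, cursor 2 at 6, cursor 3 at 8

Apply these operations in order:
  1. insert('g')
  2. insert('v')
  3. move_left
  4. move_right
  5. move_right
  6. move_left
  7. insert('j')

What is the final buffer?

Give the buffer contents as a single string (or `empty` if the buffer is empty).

After op 1 (insert('g')): buffer="lgwtidxgmag" (len 11), cursors c1@2 c2@8 c3@11, authorship .1.....2..3
After op 2 (insert('v')): buffer="lgvwtidxgvmagv" (len 14), cursors c1@3 c2@10 c3@14, authorship .11.....22..33
After op 3 (move_left): buffer="lgvwtidxgvmagv" (len 14), cursors c1@2 c2@9 c3@13, authorship .11.....22..33
After op 4 (move_right): buffer="lgvwtidxgvmagv" (len 14), cursors c1@3 c2@10 c3@14, authorship .11.....22..33
After op 5 (move_right): buffer="lgvwtidxgvmagv" (len 14), cursors c1@4 c2@11 c3@14, authorship .11.....22..33
After op 6 (move_left): buffer="lgvwtidxgvmagv" (len 14), cursors c1@3 c2@10 c3@13, authorship .11.....22..33
After op 7 (insert('j')): buffer="lgvjwtidxgvjmagjv" (len 17), cursors c1@4 c2@12 c3@16, authorship .111.....222..333

Answer: lgvjwtidxgvjmagjv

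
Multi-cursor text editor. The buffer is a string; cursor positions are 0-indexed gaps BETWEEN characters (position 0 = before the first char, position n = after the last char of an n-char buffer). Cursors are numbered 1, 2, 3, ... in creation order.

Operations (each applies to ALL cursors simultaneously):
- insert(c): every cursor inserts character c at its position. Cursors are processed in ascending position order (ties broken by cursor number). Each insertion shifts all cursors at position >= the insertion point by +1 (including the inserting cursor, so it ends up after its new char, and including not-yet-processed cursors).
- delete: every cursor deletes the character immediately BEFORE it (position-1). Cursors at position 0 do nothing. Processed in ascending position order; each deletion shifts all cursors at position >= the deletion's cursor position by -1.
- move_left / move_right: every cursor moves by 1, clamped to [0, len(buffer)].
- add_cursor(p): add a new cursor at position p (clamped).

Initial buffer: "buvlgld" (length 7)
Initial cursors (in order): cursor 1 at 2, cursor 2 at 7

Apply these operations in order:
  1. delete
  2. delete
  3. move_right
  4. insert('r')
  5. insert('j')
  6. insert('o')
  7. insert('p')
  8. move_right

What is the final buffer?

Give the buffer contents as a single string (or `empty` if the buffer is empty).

Answer: vrjoplgrjop

Derivation:
After op 1 (delete): buffer="bvlgl" (len 5), cursors c1@1 c2@5, authorship .....
After op 2 (delete): buffer="vlg" (len 3), cursors c1@0 c2@3, authorship ...
After op 3 (move_right): buffer="vlg" (len 3), cursors c1@1 c2@3, authorship ...
After op 4 (insert('r')): buffer="vrlgr" (len 5), cursors c1@2 c2@5, authorship .1..2
After op 5 (insert('j')): buffer="vrjlgrj" (len 7), cursors c1@3 c2@7, authorship .11..22
After op 6 (insert('o')): buffer="vrjolgrjo" (len 9), cursors c1@4 c2@9, authorship .111..222
After op 7 (insert('p')): buffer="vrjoplgrjop" (len 11), cursors c1@5 c2@11, authorship .1111..2222
After op 8 (move_right): buffer="vrjoplgrjop" (len 11), cursors c1@6 c2@11, authorship .1111..2222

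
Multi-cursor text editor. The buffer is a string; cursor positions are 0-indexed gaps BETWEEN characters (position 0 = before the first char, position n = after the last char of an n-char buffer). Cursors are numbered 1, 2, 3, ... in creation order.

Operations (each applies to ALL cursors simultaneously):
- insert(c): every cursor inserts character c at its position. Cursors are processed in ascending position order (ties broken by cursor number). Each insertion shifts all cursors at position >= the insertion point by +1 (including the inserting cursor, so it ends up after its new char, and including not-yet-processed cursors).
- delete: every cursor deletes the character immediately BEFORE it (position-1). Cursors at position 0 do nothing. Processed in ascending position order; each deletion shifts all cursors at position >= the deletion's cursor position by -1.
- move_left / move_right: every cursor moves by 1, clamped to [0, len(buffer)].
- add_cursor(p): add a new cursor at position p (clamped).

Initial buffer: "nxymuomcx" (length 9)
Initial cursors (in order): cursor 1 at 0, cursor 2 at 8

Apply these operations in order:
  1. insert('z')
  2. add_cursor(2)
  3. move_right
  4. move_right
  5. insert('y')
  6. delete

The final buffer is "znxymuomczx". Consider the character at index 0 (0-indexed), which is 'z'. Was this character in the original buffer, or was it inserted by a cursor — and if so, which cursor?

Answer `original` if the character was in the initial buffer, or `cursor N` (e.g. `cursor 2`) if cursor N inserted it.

Answer: cursor 1

Derivation:
After op 1 (insert('z')): buffer="znxymuomczx" (len 11), cursors c1@1 c2@10, authorship 1........2.
After op 2 (add_cursor(2)): buffer="znxymuomczx" (len 11), cursors c1@1 c3@2 c2@10, authorship 1........2.
After op 3 (move_right): buffer="znxymuomczx" (len 11), cursors c1@2 c3@3 c2@11, authorship 1........2.
After op 4 (move_right): buffer="znxymuomczx" (len 11), cursors c1@3 c3@4 c2@11, authorship 1........2.
After op 5 (insert('y')): buffer="znxyyymuomczxy" (len 14), cursors c1@4 c3@6 c2@14, authorship 1..1.3.....2.2
After op 6 (delete): buffer="znxymuomczx" (len 11), cursors c1@3 c3@4 c2@11, authorship 1........2.
Authorship (.=original, N=cursor N): 1 . . . . . . . . 2 .
Index 0: author = 1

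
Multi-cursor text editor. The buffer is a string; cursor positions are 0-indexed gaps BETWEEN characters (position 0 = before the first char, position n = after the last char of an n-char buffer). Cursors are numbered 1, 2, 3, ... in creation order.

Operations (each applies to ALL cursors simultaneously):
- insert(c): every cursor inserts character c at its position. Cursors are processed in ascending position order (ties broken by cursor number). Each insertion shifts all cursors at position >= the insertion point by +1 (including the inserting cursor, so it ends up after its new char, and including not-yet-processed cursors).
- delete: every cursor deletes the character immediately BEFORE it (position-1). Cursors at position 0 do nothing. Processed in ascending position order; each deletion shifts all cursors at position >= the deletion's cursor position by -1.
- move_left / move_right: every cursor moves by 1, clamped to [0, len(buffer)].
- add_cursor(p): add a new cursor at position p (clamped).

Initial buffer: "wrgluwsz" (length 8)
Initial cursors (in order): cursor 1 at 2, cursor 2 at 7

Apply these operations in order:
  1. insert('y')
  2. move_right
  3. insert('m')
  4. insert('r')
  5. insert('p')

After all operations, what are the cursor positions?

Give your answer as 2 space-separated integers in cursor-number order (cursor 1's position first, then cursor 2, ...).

After op 1 (insert('y')): buffer="wrygluwsyz" (len 10), cursors c1@3 c2@9, authorship ..1.....2.
After op 2 (move_right): buffer="wrygluwsyz" (len 10), cursors c1@4 c2@10, authorship ..1.....2.
After op 3 (insert('m')): buffer="wrygmluwsyzm" (len 12), cursors c1@5 c2@12, authorship ..1.1....2.2
After op 4 (insert('r')): buffer="wrygmrluwsyzmr" (len 14), cursors c1@6 c2@14, authorship ..1.11....2.22
After op 5 (insert('p')): buffer="wrygmrpluwsyzmrp" (len 16), cursors c1@7 c2@16, authorship ..1.111....2.222

Answer: 7 16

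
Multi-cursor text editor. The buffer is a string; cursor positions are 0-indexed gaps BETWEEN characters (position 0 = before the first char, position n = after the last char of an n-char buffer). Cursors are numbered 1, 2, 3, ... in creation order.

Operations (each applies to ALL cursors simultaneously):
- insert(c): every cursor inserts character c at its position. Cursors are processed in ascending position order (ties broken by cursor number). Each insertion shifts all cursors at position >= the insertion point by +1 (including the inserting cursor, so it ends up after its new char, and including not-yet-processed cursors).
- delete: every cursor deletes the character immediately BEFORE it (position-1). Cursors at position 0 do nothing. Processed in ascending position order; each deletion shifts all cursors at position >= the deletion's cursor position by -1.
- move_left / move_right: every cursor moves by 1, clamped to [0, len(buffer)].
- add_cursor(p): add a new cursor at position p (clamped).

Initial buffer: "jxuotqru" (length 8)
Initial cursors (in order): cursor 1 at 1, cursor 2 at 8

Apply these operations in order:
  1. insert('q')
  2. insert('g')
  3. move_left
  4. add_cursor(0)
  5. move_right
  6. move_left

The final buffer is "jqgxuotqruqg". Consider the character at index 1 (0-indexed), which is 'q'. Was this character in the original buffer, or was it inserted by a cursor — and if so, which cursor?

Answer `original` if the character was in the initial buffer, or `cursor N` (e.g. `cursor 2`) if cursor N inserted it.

After op 1 (insert('q')): buffer="jqxuotqruq" (len 10), cursors c1@2 c2@10, authorship .1.......2
After op 2 (insert('g')): buffer="jqgxuotqruqg" (len 12), cursors c1@3 c2@12, authorship .11.......22
After op 3 (move_left): buffer="jqgxuotqruqg" (len 12), cursors c1@2 c2@11, authorship .11.......22
After op 4 (add_cursor(0)): buffer="jqgxuotqruqg" (len 12), cursors c3@0 c1@2 c2@11, authorship .11.......22
After op 5 (move_right): buffer="jqgxuotqruqg" (len 12), cursors c3@1 c1@3 c2@12, authorship .11.......22
After op 6 (move_left): buffer="jqgxuotqruqg" (len 12), cursors c3@0 c1@2 c2@11, authorship .11.......22
Authorship (.=original, N=cursor N): . 1 1 . . . . . . . 2 2
Index 1: author = 1

Answer: cursor 1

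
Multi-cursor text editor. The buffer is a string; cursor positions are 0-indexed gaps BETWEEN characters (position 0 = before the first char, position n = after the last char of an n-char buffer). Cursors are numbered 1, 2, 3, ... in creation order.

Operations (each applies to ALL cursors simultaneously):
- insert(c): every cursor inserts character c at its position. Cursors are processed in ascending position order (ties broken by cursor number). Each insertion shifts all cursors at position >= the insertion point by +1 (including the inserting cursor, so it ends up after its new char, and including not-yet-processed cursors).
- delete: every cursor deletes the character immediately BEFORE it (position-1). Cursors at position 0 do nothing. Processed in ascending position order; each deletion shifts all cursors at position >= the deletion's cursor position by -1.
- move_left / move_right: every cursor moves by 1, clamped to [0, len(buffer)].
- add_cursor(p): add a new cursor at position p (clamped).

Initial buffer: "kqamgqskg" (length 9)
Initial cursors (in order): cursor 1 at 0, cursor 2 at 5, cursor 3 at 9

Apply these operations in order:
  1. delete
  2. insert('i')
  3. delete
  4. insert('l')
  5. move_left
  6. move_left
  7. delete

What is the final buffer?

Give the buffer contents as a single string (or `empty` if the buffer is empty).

After op 1 (delete): buffer="kqamqsk" (len 7), cursors c1@0 c2@4 c3@7, authorship .......
After op 2 (insert('i')): buffer="ikqamiqski" (len 10), cursors c1@1 c2@6 c3@10, authorship 1....2...3
After op 3 (delete): buffer="kqamqsk" (len 7), cursors c1@0 c2@4 c3@7, authorship .......
After op 4 (insert('l')): buffer="lkqamlqskl" (len 10), cursors c1@1 c2@6 c3@10, authorship 1....2...3
After op 5 (move_left): buffer="lkqamlqskl" (len 10), cursors c1@0 c2@5 c3@9, authorship 1....2...3
After op 6 (move_left): buffer="lkqamlqskl" (len 10), cursors c1@0 c2@4 c3@8, authorship 1....2...3
After op 7 (delete): buffer="lkqmlqkl" (len 8), cursors c1@0 c2@3 c3@6, authorship 1...2..3

Answer: lkqmlqkl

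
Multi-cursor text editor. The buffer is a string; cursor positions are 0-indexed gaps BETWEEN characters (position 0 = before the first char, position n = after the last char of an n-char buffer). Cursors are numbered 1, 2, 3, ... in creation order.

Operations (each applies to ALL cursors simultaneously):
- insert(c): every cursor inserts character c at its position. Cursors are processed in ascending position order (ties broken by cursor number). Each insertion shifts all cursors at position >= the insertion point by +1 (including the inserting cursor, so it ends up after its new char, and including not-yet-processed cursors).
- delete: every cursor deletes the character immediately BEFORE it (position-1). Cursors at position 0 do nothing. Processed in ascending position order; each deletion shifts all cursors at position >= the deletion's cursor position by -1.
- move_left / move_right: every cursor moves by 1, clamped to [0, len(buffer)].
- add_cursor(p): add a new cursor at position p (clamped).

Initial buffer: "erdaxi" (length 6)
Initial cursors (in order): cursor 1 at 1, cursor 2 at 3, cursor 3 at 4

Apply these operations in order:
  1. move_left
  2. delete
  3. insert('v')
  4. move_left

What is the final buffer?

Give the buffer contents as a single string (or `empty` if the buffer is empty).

After op 1 (move_left): buffer="erdaxi" (len 6), cursors c1@0 c2@2 c3@3, authorship ......
After op 2 (delete): buffer="eaxi" (len 4), cursors c1@0 c2@1 c3@1, authorship ....
After op 3 (insert('v')): buffer="vevvaxi" (len 7), cursors c1@1 c2@4 c3@4, authorship 1.23...
After op 4 (move_left): buffer="vevvaxi" (len 7), cursors c1@0 c2@3 c3@3, authorship 1.23...

Answer: vevvaxi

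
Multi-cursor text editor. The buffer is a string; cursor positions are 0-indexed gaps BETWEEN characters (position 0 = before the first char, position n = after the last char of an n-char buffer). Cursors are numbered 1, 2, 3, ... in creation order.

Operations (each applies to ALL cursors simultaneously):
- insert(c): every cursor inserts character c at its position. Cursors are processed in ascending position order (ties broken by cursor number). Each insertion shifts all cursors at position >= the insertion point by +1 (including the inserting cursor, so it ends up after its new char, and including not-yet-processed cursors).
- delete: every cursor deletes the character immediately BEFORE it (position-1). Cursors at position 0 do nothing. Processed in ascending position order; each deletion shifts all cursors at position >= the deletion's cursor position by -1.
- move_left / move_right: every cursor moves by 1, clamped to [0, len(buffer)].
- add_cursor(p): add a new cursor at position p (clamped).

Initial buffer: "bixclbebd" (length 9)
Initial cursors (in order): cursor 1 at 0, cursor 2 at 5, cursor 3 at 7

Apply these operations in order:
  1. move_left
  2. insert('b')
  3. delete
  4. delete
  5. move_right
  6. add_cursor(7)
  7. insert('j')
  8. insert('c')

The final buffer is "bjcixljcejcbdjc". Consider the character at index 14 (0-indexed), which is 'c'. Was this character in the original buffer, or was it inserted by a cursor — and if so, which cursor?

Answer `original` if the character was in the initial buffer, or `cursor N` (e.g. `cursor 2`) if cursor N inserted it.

After op 1 (move_left): buffer="bixclbebd" (len 9), cursors c1@0 c2@4 c3@6, authorship .........
After op 2 (insert('b')): buffer="bbixcblbbebd" (len 12), cursors c1@1 c2@6 c3@9, authorship 1....2..3...
After op 3 (delete): buffer="bixclbebd" (len 9), cursors c1@0 c2@4 c3@6, authorship .........
After op 4 (delete): buffer="bixlebd" (len 7), cursors c1@0 c2@3 c3@4, authorship .......
After op 5 (move_right): buffer="bixlebd" (len 7), cursors c1@1 c2@4 c3@5, authorship .......
After op 6 (add_cursor(7)): buffer="bixlebd" (len 7), cursors c1@1 c2@4 c3@5 c4@7, authorship .......
After op 7 (insert('j')): buffer="bjixljejbdj" (len 11), cursors c1@2 c2@6 c3@8 c4@11, authorship .1...2.3..4
After op 8 (insert('c')): buffer="bjcixljcejcbdjc" (len 15), cursors c1@3 c2@8 c3@11 c4@15, authorship .11...22.33..44
Authorship (.=original, N=cursor N): . 1 1 . . . 2 2 . 3 3 . . 4 4
Index 14: author = 4

Answer: cursor 4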